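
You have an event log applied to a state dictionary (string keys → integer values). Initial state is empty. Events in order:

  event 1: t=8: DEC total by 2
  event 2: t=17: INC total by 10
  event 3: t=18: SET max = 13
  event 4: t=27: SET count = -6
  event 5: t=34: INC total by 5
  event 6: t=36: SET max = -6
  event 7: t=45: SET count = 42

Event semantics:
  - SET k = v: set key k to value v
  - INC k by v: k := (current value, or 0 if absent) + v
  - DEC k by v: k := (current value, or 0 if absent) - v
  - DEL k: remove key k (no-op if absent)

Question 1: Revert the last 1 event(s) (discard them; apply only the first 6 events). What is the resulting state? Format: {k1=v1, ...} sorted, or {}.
Keep first 6 events (discard last 1):
  after event 1 (t=8: DEC total by 2): {total=-2}
  after event 2 (t=17: INC total by 10): {total=8}
  after event 3 (t=18: SET max = 13): {max=13, total=8}
  after event 4 (t=27: SET count = -6): {count=-6, max=13, total=8}
  after event 5 (t=34: INC total by 5): {count=-6, max=13, total=13}
  after event 6 (t=36: SET max = -6): {count=-6, max=-6, total=13}

Answer: {count=-6, max=-6, total=13}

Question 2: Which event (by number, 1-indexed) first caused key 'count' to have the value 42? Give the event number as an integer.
Answer: 7

Derivation:
Looking for first event where count becomes 42:
  event 4: count = -6
  event 5: count = -6
  event 6: count = -6
  event 7: count -6 -> 42  <-- first match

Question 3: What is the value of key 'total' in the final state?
Answer: 13

Derivation:
Track key 'total' through all 7 events:
  event 1 (t=8: DEC total by 2): total (absent) -> -2
  event 2 (t=17: INC total by 10): total -2 -> 8
  event 3 (t=18: SET max = 13): total unchanged
  event 4 (t=27: SET count = -6): total unchanged
  event 5 (t=34: INC total by 5): total 8 -> 13
  event 6 (t=36: SET max = -6): total unchanged
  event 7 (t=45: SET count = 42): total unchanged
Final: total = 13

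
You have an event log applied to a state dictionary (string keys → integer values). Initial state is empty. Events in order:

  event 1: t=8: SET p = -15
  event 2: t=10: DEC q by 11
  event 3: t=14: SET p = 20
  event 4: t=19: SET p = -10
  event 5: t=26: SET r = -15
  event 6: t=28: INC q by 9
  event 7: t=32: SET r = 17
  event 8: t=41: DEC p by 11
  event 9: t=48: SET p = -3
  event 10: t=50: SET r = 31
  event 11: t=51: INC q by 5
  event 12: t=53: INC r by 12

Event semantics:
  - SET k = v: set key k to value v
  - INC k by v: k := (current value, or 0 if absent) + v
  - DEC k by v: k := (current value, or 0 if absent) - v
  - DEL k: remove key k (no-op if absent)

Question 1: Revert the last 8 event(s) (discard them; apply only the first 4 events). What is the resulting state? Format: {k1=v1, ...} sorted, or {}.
Keep first 4 events (discard last 8):
  after event 1 (t=8: SET p = -15): {p=-15}
  after event 2 (t=10: DEC q by 11): {p=-15, q=-11}
  after event 3 (t=14: SET p = 20): {p=20, q=-11}
  after event 4 (t=19: SET p = -10): {p=-10, q=-11}

Answer: {p=-10, q=-11}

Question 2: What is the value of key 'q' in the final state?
Answer: 3

Derivation:
Track key 'q' through all 12 events:
  event 1 (t=8: SET p = -15): q unchanged
  event 2 (t=10: DEC q by 11): q (absent) -> -11
  event 3 (t=14: SET p = 20): q unchanged
  event 4 (t=19: SET p = -10): q unchanged
  event 5 (t=26: SET r = -15): q unchanged
  event 6 (t=28: INC q by 9): q -11 -> -2
  event 7 (t=32: SET r = 17): q unchanged
  event 8 (t=41: DEC p by 11): q unchanged
  event 9 (t=48: SET p = -3): q unchanged
  event 10 (t=50: SET r = 31): q unchanged
  event 11 (t=51: INC q by 5): q -2 -> 3
  event 12 (t=53: INC r by 12): q unchanged
Final: q = 3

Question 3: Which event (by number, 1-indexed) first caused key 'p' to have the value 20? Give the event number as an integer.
Looking for first event where p becomes 20:
  event 1: p = -15
  event 2: p = -15
  event 3: p -15 -> 20  <-- first match

Answer: 3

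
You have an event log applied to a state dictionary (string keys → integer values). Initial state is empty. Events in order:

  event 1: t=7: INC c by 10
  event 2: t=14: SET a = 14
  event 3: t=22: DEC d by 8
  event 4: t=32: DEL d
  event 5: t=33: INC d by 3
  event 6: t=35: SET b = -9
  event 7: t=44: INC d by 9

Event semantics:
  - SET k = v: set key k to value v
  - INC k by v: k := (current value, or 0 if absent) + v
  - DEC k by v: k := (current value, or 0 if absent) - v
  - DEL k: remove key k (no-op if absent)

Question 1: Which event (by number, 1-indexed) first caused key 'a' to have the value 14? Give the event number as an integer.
Looking for first event where a becomes 14:
  event 2: a (absent) -> 14  <-- first match

Answer: 2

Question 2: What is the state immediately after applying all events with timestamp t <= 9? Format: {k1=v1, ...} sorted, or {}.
Apply events with t <= 9 (1 events):
  after event 1 (t=7: INC c by 10): {c=10}

Answer: {c=10}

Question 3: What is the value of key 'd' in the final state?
Track key 'd' through all 7 events:
  event 1 (t=7: INC c by 10): d unchanged
  event 2 (t=14: SET a = 14): d unchanged
  event 3 (t=22: DEC d by 8): d (absent) -> -8
  event 4 (t=32: DEL d): d -8 -> (absent)
  event 5 (t=33: INC d by 3): d (absent) -> 3
  event 6 (t=35: SET b = -9): d unchanged
  event 7 (t=44: INC d by 9): d 3 -> 12
Final: d = 12

Answer: 12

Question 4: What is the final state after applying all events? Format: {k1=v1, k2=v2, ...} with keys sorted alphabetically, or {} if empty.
Answer: {a=14, b=-9, c=10, d=12}

Derivation:
  after event 1 (t=7: INC c by 10): {c=10}
  after event 2 (t=14: SET a = 14): {a=14, c=10}
  after event 3 (t=22: DEC d by 8): {a=14, c=10, d=-8}
  after event 4 (t=32: DEL d): {a=14, c=10}
  after event 5 (t=33: INC d by 3): {a=14, c=10, d=3}
  after event 6 (t=35: SET b = -9): {a=14, b=-9, c=10, d=3}
  after event 7 (t=44: INC d by 9): {a=14, b=-9, c=10, d=12}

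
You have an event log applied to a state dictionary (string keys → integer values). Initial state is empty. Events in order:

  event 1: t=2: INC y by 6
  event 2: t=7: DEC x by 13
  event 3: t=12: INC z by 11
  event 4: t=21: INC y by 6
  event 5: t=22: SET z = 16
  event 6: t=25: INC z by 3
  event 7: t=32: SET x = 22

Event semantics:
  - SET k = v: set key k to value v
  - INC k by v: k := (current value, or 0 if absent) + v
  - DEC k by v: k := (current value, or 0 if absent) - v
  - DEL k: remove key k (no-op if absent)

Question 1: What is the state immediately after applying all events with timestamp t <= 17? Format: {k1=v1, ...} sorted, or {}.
Apply events with t <= 17 (3 events):
  after event 1 (t=2: INC y by 6): {y=6}
  after event 2 (t=7: DEC x by 13): {x=-13, y=6}
  after event 3 (t=12: INC z by 11): {x=-13, y=6, z=11}

Answer: {x=-13, y=6, z=11}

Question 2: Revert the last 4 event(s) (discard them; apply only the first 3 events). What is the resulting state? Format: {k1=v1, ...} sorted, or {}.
Keep first 3 events (discard last 4):
  after event 1 (t=2: INC y by 6): {y=6}
  after event 2 (t=7: DEC x by 13): {x=-13, y=6}
  after event 3 (t=12: INC z by 11): {x=-13, y=6, z=11}

Answer: {x=-13, y=6, z=11}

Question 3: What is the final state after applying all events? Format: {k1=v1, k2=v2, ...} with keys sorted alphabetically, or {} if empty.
  after event 1 (t=2: INC y by 6): {y=6}
  after event 2 (t=7: DEC x by 13): {x=-13, y=6}
  after event 3 (t=12: INC z by 11): {x=-13, y=6, z=11}
  after event 4 (t=21: INC y by 6): {x=-13, y=12, z=11}
  after event 5 (t=22: SET z = 16): {x=-13, y=12, z=16}
  after event 6 (t=25: INC z by 3): {x=-13, y=12, z=19}
  after event 7 (t=32: SET x = 22): {x=22, y=12, z=19}

Answer: {x=22, y=12, z=19}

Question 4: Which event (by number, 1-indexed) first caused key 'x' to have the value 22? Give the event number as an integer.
Looking for first event where x becomes 22:
  event 2: x = -13
  event 3: x = -13
  event 4: x = -13
  event 5: x = -13
  event 6: x = -13
  event 7: x -13 -> 22  <-- first match

Answer: 7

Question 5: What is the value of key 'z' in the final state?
Answer: 19

Derivation:
Track key 'z' through all 7 events:
  event 1 (t=2: INC y by 6): z unchanged
  event 2 (t=7: DEC x by 13): z unchanged
  event 3 (t=12: INC z by 11): z (absent) -> 11
  event 4 (t=21: INC y by 6): z unchanged
  event 5 (t=22: SET z = 16): z 11 -> 16
  event 6 (t=25: INC z by 3): z 16 -> 19
  event 7 (t=32: SET x = 22): z unchanged
Final: z = 19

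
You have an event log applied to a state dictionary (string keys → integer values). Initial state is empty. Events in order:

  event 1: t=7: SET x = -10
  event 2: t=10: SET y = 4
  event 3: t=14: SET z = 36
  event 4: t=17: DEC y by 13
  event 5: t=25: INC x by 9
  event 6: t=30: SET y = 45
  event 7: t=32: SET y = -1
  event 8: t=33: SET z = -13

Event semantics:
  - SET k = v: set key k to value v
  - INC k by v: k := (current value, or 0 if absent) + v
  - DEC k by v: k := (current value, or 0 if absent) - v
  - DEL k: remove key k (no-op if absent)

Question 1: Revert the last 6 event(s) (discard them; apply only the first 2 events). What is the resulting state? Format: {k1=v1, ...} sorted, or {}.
Answer: {x=-10, y=4}

Derivation:
Keep first 2 events (discard last 6):
  after event 1 (t=7: SET x = -10): {x=-10}
  after event 2 (t=10: SET y = 4): {x=-10, y=4}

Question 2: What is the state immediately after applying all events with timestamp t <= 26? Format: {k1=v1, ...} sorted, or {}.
Answer: {x=-1, y=-9, z=36}

Derivation:
Apply events with t <= 26 (5 events):
  after event 1 (t=7: SET x = -10): {x=-10}
  after event 2 (t=10: SET y = 4): {x=-10, y=4}
  after event 3 (t=14: SET z = 36): {x=-10, y=4, z=36}
  after event 4 (t=17: DEC y by 13): {x=-10, y=-9, z=36}
  after event 5 (t=25: INC x by 9): {x=-1, y=-9, z=36}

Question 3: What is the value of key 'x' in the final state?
Track key 'x' through all 8 events:
  event 1 (t=7: SET x = -10): x (absent) -> -10
  event 2 (t=10: SET y = 4): x unchanged
  event 3 (t=14: SET z = 36): x unchanged
  event 4 (t=17: DEC y by 13): x unchanged
  event 5 (t=25: INC x by 9): x -10 -> -1
  event 6 (t=30: SET y = 45): x unchanged
  event 7 (t=32: SET y = -1): x unchanged
  event 8 (t=33: SET z = -13): x unchanged
Final: x = -1

Answer: -1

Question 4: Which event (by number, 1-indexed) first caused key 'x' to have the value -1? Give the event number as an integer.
Answer: 5

Derivation:
Looking for first event where x becomes -1:
  event 1: x = -10
  event 2: x = -10
  event 3: x = -10
  event 4: x = -10
  event 5: x -10 -> -1  <-- first match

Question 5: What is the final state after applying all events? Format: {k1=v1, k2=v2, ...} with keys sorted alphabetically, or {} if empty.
Answer: {x=-1, y=-1, z=-13}

Derivation:
  after event 1 (t=7: SET x = -10): {x=-10}
  after event 2 (t=10: SET y = 4): {x=-10, y=4}
  after event 3 (t=14: SET z = 36): {x=-10, y=4, z=36}
  after event 4 (t=17: DEC y by 13): {x=-10, y=-9, z=36}
  after event 5 (t=25: INC x by 9): {x=-1, y=-9, z=36}
  after event 6 (t=30: SET y = 45): {x=-1, y=45, z=36}
  after event 7 (t=32: SET y = -1): {x=-1, y=-1, z=36}
  after event 8 (t=33: SET z = -13): {x=-1, y=-1, z=-13}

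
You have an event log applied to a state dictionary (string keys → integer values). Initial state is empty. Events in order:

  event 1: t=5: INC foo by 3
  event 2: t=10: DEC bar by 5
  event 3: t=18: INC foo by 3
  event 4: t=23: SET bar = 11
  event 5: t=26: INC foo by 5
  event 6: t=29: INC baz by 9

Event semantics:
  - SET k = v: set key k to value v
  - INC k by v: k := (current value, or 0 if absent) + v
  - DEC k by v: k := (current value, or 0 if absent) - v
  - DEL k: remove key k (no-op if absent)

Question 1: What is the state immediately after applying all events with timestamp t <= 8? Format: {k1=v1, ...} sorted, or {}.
Apply events with t <= 8 (1 events):
  after event 1 (t=5: INC foo by 3): {foo=3}

Answer: {foo=3}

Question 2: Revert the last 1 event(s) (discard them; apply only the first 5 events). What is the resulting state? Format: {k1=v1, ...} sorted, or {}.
Keep first 5 events (discard last 1):
  after event 1 (t=5: INC foo by 3): {foo=3}
  after event 2 (t=10: DEC bar by 5): {bar=-5, foo=3}
  after event 3 (t=18: INC foo by 3): {bar=-5, foo=6}
  after event 4 (t=23: SET bar = 11): {bar=11, foo=6}
  after event 5 (t=26: INC foo by 5): {bar=11, foo=11}

Answer: {bar=11, foo=11}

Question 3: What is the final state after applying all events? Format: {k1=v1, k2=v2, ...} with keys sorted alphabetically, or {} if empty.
  after event 1 (t=5: INC foo by 3): {foo=3}
  after event 2 (t=10: DEC bar by 5): {bar=-5, foo=3}
  after event 3 (t=18: INC foo by 3): {bar=-5, foo=6}
  after event 4 (t=23: SET bar = 11): {bar=11, foo=6}
  after event 5 (t=26: INC foo by 5): {bar=11, foo=11}
  after event 6 (t=29: INC baz by 9): {bar=11, baz=9, foo=11}

Answer: {bar=11, baz=9, foo=11}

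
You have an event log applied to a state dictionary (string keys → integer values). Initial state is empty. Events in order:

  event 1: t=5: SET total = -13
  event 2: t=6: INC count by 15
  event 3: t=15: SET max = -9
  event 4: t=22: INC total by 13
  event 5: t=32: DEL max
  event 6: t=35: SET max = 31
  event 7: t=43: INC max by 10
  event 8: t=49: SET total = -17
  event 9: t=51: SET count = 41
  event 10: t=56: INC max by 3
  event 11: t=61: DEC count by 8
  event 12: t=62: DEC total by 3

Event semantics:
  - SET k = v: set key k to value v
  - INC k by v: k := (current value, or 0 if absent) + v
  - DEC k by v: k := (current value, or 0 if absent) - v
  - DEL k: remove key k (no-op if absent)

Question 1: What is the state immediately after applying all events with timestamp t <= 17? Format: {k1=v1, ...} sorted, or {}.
Apply events with t <= 17 (3 events):
  after event 1 (t=5: SET total = -13): {total=-13}
  after event 2 (t=6: INC count by 15): {count=15, total=-13}
  after event 3 (t=15: SET max = -9): {count=15, max=-9, total=-13}

Answer: {count=15, max=-9, total=-13}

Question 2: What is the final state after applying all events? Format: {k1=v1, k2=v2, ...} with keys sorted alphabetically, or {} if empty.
  after event 1 (t=5: SET total = -13): {total=-13}
  after event 2 (t=6: INC count by 15): {count=15, total=-13}
  after event 3 (t=15: SET max = -9): {count=15, max=-9, total=-13}
  after event 4 (t=22: INC total by 13): {count=15, max=-9, total=0}
  after event 5 (t=32: DEL max): {count=15, total=0}
  after event 6 (t=35: SET max = 31): {count=15, max=31, total=0}
  after event 7 (t=43: INC max by 10): {count=15, max=41, total=0}
  after event 8 (t=49: SET total = -17): {count=15, max=41, total=-17}
  after event 9 (t=51: SET count = 41): {count=41, max=41, total=-17}
  after event 10 (t=56: INC max by 3): {count=41, max=44, total=-17}
  after event 11 (t=61: DEC count by 8): {count=33, max=44, total=-17}
  after event 12 (t=62: DEC total by 3): {count=33, max=44, total=-20}

Answer: {count=33, max=44, total=-20}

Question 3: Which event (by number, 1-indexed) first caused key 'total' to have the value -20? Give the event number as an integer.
Looking for first event where total becomes -20:
  event 1: total = -13
  event 2: total = -13
  event 3: total = -13
  event 4: total = 0
  event 5: total = 0
  event 6: total = 0
  event 7: total = 0
  event 8: total = -17
  event 9: total = -17
  event 10: total = -17
  event 11: total = -17
  event 12: total -17 -> -20  <-- first match

Answer: 12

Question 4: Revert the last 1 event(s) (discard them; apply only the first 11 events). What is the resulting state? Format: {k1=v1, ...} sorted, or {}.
Keep first 11 events (discard last 1):
  after event 1 (t=5: SET total = -13): {total=-13}
  after event 2 (t=6: INC count by 15): {count=15, total=-13}
  after event 3 (t=15: SET max = -9): {count=15, max=-9, total=-13}
  after event 4 (t=22: INC total by 13): {count=15, max=-9, total=0}
  after event 5 (t=32: DEL max): {count=15, total=0}
  after event 6 (t=35: SET max = 31): {count=15, max=31, total=0}
  after event 7 (t=43: INC max by 10): {count=15, max=41, total=0}
  after event 8 (t=49: SET total = -17): {count=15, max=41, total=-17}
  after event 9 (t=51: SET count = 41): {count=41, max=41, total=-17}
  after event 10 (t=56: INC max by 3): {count=41, max=44, total=-17}
  after event 11 (t=61: DEC count by 8): {count=33, max=44, total=-17}

Answer: {count=33, max=44, total=-17}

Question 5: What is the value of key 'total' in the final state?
Answer: -20

Derivation:
Track key 'total' through all 12 events:
  event 1 (t=5: SET total = -13): total (absent) -> -13
  event 2 (t=6: INC count by 15): total unchanged
  event 3 (t=15: SET max = -9): total unchanged
  event 4 (t=22: INC total by 13): total -13 -> 0
  event 5 (t=32: DEL max): total unchanged
  event 6 (t=35: SET max = 31): total unchanged
  event 7 (t=43: INC max by 10): total unchanged
  event 8 (t=49: SET total = -17): total 0 -> -17
  event 9 (t=51: SET count = 41): total unchanged
  event 10 (t=56: INC max by 3): total unchanged
  event 11 (t=61: DEC count by 8): total unchanged
  event 12 (t=62: DEC total by 3): total -17 -> -20
Final: total = -20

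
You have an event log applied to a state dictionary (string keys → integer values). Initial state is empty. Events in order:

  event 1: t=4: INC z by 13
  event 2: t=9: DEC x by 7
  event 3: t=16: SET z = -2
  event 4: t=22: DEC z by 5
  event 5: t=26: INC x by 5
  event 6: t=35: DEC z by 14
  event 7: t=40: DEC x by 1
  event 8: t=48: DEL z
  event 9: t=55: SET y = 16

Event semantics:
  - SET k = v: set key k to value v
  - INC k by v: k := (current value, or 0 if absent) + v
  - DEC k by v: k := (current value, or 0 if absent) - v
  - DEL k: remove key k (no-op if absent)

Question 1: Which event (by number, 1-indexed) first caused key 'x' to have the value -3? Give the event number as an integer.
Looking for first event where x becomes -3:
  event 2: x = -7
  event 3: x = -7
  event 4: x = -7
  event 5: x = -2
  event 6: x = -2
  event 7: x -2 -> -3  <-- first match

Answer: 7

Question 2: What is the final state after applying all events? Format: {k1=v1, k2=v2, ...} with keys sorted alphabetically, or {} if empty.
  after event 1 (t=4: INC z by 13): {z=13}
  after event 2 (t=9: DEC x by 7): {x=-7, z=13}
  after event 3 (t=16: SET z = -2): {x=-7, z=-2}
  after event 4 (t=22: DEC z by 5): {x=-7, z=-7}
  after event 5 (t=26: INC x by 5): {x=-2, z=-7}
  after event 6 (t=35: DEC z by 14): {x=-2, z=-21}
  after event 7 (t=40: DEC x by 1): {x=-3, z=-21}
  after event 8 (t=48: DEL z): {x=-3}
  after event 9 (t=55: SET y = 16): {x=-3, y=16}

Answer: {x=-3, y=16}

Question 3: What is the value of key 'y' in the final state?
Answer: 16

Derivation:
Track key 'y' through all 9 events:
  event 1 (t=4: INC z by 13): y unchanged
  event 2 (t=9: DEC x by 7): y unchanged
  event 3 (t=16: SET z = -2): y unchanged
  event 4 (t=22: DEC z by 5): y unchanged
  event 5 (t=26: INC x by 5): y unchanged
  event 6 (t=35: DEC z by 14): y unchanged
  event 7 (t=40: DEC x by 1): y unchanged
  event 8 (t=48: DEL z): y unchanged
  event 9 (t=55: SET y = 16): y (absent) -> 16
Final: y = 16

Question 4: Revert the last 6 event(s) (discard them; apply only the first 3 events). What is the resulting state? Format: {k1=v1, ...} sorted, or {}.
Answer: {x=-7, z=-2}

Derivation:
Keep first 3 events (discard last 6):
  after event 1 (t=4: INC z by 13): {z=13}
  after event 2 (t=9: DEC x by 7): {x=-7, z=13}
  after event 3 (t=16: SET z = -2): {x=-7, z=-2}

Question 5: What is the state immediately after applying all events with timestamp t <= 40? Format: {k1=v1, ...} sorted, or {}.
Answer: {x=-3, z=-21}

Derivation:
Apply events with t <= 40 (7 events):
  after event 1 (t=4: INC z by 13): {z=13}
  after event 2 (t=9: DEC x by 7): {x=-7, z=13}
  after event 3 (t=16: SET z = -2): {x=-7, z=-2}
  after event 4 (t=22: DEC z by 5): {x=-7, z=-7}
  after event 5 (t=26: INC x by 5): {x=-2, z=-7}
  after event 6 (t=35: DEC z by 14): {x=-2, z=-21}
  after event 7 (t=40: DEC x by 1): {x=-3, z=-21}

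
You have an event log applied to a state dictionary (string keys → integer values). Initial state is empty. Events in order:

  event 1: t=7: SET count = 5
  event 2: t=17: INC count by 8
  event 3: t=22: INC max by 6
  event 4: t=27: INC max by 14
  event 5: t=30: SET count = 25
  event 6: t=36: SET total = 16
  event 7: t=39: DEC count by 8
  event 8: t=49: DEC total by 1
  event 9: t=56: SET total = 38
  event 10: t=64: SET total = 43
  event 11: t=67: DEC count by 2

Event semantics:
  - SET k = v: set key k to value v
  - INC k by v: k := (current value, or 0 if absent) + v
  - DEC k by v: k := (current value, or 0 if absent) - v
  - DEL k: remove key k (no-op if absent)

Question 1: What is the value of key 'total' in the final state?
Answer: 43

Derivation:
Track key 'total' through all 11 events:
  event 1 (t=7: SET count = 5): total unchanged
  event 2 (t=17: INC count by 8): total unchanged
  event 3 (t=22: INC max by 6): total unchanged
  event 4 (t=27: INC max by 14): total unchanged
  event 5 (t=30: SET count = 25): total unchanged
  event 6 (t=36: SET total = 16): total (absent) -> 16
  event 7 (t=39: DEC count by 8): total unchanged
  event 8 (t=49: DEC total by 1): total 16 -> 15
  event 9 (t=56: SET total = 38): total 15 -> 38
  event 10 (t=64: SET total = 43): total 38 -> 43
  event 11 (t=67: DEC count by 2): total unchanged
Final: total = 43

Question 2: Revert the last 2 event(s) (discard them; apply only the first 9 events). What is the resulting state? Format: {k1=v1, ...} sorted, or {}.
Answer: {count=17, max=20, total=38}

Derivation:
Keep first 9 events (discard last 2):
  after event 1 (t=7: SET count = 5): {count=5}
  after event 2 (t=17: INC count by 8): {count=13}
  after event 3 (t=22: INC max by 6): {count=13, max=6}
  after event 4 (t=27: INC max by 14): {count=13, max=20}
  after event 5 (t=30: SET count = 25): {count=25, max=20}
  after event 6 (t=36: SET total = 16): {count=25, max=20, total=16}
  after event 7 (t=39: DEC count by 8): {count=17, max=20, total=16}
  after event 8 (t=49: DEC total by 1): {count=17, max=20, total=15}
  after event 9 (t=56: SET total = 38): {count=17, max=20, total=38}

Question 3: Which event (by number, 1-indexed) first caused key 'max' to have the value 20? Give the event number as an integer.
Looking for first event where max becomes 20:
  event 3: max = 6
  event 4: max 6 -> 20  <-- first match

Answer: 4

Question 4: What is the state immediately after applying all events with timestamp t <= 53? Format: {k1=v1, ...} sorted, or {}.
Apply events with t <= 53 (8 events):
  after event 1 (t=7: SET count = 5): {count=5}
  after event 2 (t=17: INC count by 8): {count=13}
  after event 3 (t=22: INC max by 6): {count=13, max=6}
  after event 4 (t=27: INC max by 14): {count=13, max=20}
  after event 5 (t=30: SET count = 25): {count=25, max=20}
  after event 6 (t=36: SET total = 16): {count=25, max=20, total=16}
  after event 7 (t=39: DEC count by 8): {count=17, max=20, total=16}
  after event 8 (t=49: DEC total by 1): {count=17, max=20, total=15}

Answer: {count=17, max=20, total=15}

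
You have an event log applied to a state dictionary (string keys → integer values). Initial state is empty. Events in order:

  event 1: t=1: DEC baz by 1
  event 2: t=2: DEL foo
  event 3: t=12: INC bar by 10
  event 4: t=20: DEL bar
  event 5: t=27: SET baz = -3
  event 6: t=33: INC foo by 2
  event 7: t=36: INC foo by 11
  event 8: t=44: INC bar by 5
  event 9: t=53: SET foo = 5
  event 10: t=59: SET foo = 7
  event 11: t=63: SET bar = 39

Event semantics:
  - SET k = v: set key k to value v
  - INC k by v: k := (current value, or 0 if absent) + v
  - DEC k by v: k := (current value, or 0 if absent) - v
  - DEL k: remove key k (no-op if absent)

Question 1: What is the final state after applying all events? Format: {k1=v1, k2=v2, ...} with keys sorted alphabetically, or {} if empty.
Answer: {bar=39, baz=-3, foo=7}

Derivation:
  after event 1 (t=1: DEC baz by 1): {baz=-1}
  after event 2 (t=2: DEL foo): {baz=-1}
  after event 3 (t=12: INC bar by 10): {bar=10, baz=-1}
  after event 4 (t=20: DEL bar): {baz=-1}
  after event 5 (t=27: SET baz = -3): {baz=-3}
  after event 6 (t=33: INC foo by 2): {baz=-3, foo=2}
  after event 7 (t=36: INC foo by 11): {baz=-3, foo=13}
  after event 8 (t=44: INC bar by 5): {bar=5, baz=-3, foo=13}
  after event 9 (t=53: SET foo = 5): {bar=5, baz=-3, foo=5}
  after event 10 (t=59: SET foo = 7): {bar=5, baz=-3, foo=7}
  after event 11 (t=63: SET bar = 39): {bar=39, baz=-3, foo=7}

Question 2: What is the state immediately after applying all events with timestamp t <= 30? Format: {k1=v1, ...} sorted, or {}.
Apply events with t <= 30 (5 events):
  after event 1 (t=1: DEC baz by 1): {baz=-1}
  after event 2 (t=2: DEL foo): {baz=-1}
  after event 3 (t=12: INC bar by 10): {bar=10, baz=-1}
  after event 4 (t=20: DEL bar): {baz=-1}
  after event 5 (t=27: SET baz = -3): {baz=-3}

Answer: {baz=-3}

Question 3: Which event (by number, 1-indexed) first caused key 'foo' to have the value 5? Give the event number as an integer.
Looking for first event where foo becomes 5:
  event 6: foo = 2
  event 7: foo = 13
  event 8: foo = 13
  event 9: foo 13 -> 5  <-- first match

Answer: 9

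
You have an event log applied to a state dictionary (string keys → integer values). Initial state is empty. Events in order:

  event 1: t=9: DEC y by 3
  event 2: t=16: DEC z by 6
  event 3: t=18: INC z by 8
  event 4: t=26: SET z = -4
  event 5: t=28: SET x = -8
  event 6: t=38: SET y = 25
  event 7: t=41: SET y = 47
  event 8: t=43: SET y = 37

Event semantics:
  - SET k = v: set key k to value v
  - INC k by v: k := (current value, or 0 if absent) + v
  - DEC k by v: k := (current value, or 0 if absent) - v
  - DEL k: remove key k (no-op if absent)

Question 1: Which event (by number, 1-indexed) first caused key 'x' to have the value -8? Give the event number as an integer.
Answer: 5

Derivation:
Looking for first event where x becomes -8:
  event 5: x (absent) -> -8  <-- first match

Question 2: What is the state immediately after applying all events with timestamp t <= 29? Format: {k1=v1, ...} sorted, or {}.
Answer: {x=-8, y=-3, z=-4}

Derivation:
Apply events with t <= 29 (5 events):
  after event 1 (t=9: DEC y by 3): {y=-3}
  after event 2 (t=16: DEC z by 6): {y=-3, z=-6}
  after event 3 (t=18: INC z by 8): {y=-3, z=2}
  after event 4 (t=26: SET z = -4): {y=-3, z=-4}
  after event 5 (t=28: SET x = -8): {x=-8, y=-3, z=-4}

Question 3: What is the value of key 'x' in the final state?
Track key 'x' through all 8 events:
  event 1 (t=9: DEC y by 3): x unchanged
  event 2 (t=16: DEC z by 6): x unchanged
  event 3 (t=18: INC z by 8): x unchanged
  event 4 (t=26: SET z = -4): x unchanged
  event 5 (t=28: SET x = -8): x (absent) -> -8
  event 6 (t=38: SET y = 25): x unchanged
  event 7 (t=41: SET y = 47): x unchanged
  event 8 (t=43: SET y = 37): x unchanged
Final: x = -8

Answer: -8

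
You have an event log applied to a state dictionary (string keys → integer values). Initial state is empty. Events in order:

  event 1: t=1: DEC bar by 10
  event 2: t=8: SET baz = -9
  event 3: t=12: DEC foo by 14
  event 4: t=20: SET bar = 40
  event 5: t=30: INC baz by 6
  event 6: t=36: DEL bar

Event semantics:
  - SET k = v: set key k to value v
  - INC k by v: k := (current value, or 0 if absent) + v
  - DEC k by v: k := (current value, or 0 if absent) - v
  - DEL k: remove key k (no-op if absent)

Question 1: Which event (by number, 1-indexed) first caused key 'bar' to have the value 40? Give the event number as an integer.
Answer: 4

Derivation:
Looking for first event where bar becomes 40:
  event 1: bar = -10
  event 2: bar = -10
  event 3: bar = -10
  event 4: bar -10 -> 40  <-- first match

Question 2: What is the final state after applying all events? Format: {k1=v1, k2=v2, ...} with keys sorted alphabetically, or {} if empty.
  after event 1 (t=1: DEC bar by 10): {bar=-10}
  after event 2 (t=8: SET baz = -9): {bar=-10, baz=-9}
  after event 3 (t=12: DEC foo by 14): {bar=-10, baz=-9, foo=-14}
  after event 4 (t=20: SET bar = 40): {bar=40, baz=-9, foo=-14}
  after event 5 (t=30: INC baz by 6): {bar=40, baz=-3, foo=-14}
  after event 6 (t=36: DEL bar): {baz=-3, foo=-14}

Answer: {baz=-3, foo=-14}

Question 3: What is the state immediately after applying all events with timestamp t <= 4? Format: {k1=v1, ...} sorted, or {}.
Answer: {bar=-10}

Derivation:
Apply events with t <= 4 (1 events):
  after event 1 (t=1: DEC bar by 10): {bar=-10}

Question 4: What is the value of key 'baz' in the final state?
Answer: -3

Derivation:
Track key 'baz' through all 6 events:
  event 1 (t=1: DEC bar by 10): baz unchanged
  event 2 (t=8: SET baz = -9): baz (absent) -> -9
  event 3 (t=12: DEC foo by 14): baz unchanged
  event 4 (t=20: SET bar = 40): baz unchanged
  event 5 (t=30: INC baz by 6): baz -9 -> -3
  event 6 (t=36: DEL bar): baz unchanged
Final: baz = -3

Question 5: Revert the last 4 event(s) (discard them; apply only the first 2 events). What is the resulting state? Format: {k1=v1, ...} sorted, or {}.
Answer: {bar=-10, baz=-9}

Derivation:
Keep first 2 events (discard last 4):
  after event 1 (t=1: DEC bar by 10): {bar=-10}
  after event 2 (t=8: SET baz = -9): {bar=-10, baz=-9}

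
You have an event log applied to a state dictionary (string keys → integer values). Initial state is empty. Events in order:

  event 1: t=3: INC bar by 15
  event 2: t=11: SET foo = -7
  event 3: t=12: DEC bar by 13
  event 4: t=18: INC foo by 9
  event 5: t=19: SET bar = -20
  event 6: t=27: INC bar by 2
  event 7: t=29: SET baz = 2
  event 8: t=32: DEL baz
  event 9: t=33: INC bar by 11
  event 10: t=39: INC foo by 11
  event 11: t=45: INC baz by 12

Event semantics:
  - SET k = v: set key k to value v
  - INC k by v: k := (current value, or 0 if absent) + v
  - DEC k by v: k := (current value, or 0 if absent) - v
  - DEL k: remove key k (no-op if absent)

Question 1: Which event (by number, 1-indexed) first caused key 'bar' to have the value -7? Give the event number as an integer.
Answer: 9

Derivation:
Looking for first event where bar becomes -7:
  event 1: bar = 15
  event 2: bar = 15
  event 3: bar = 2
  event 4: bar = 2
  event 5: bar = -20
  event 6: bar = -18
  event 7: bar = -18
  event 8: bar = -18
  event 9: bar -18 -> -7  <-- first match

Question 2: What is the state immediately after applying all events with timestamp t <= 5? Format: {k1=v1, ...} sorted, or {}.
Apply events with t <= 5 (1 events):
  after event 1 (t=3: INC bar by 15): {bar=15}

Answer: {bar=15}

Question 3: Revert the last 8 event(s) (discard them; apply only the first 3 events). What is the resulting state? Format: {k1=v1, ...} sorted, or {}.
Answer: {bar=2, foo=-7}

Derivation:
Keep first 3 events (discard last 8):
  after event 1 (t=3: INC bar by 15): {bar=15}
  after event 2 (t=11: SET foo = -7): {bar=15, foo=-7}
  after event 3 (t=12: DEC bar by 13): {bar=2, foo=-7}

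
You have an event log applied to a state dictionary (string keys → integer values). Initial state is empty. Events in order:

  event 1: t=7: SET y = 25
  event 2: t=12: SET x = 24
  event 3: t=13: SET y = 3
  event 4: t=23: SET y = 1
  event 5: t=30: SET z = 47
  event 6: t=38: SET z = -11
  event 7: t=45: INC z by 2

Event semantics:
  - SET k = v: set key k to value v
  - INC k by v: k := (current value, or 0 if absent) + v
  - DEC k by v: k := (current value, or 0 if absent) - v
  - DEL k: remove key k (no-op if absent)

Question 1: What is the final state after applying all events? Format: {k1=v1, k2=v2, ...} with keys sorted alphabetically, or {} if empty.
Answer: {x=24, y=1, z=-9}

Derivation:
  after event 1 (t=7: SET y = 25): {y=25}
  after event 2 (t=12: SET x = 24): {x=24, y=25}
  after event 3 (t=13: SET y = 3): {x=24, y=3}
  after event 4 (t=23: SET y = 1): {x=24, y=1}
  after event 5 (t=30: SET z = 47): {x=24, y=1, z=47}
  after event 6 (t=38: SET z = -11): {x=24, y=1, z=-11}
  after event 7 (t=45: INC z by 2): {x=24, y=1, z=-9}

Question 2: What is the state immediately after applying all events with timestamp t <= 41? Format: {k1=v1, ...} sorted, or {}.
Answer: {x=24, y=1, z=-11}

Derivation:
Apply events with t <= 41 (6 events):
  after event 1 (t=7: SET y = 25): {y=25}
  after event 2 (t=12: SET x = 24): {x=24, y=25}
  after event 3 (t=13: SET y = 3): {x=24, y=3}
  after event 4 (t=23: SET y = 1): {x=24, y=1}
  after event 5 (t=30: SET z = 47): {x=24, y=1, z=47}
  after event 6 (t=38: SET z = -11): {x=24, y=1, z=-11}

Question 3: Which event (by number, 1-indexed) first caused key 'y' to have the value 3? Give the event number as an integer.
Looking for first event where y becomes 3:
  event 1: y = 25
  event 2: y = 25
  event 3: y 25 -> 3  <-- first match

Answer: 3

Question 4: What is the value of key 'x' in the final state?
Answer: 24

Derivation:
Track key 'x' through all 7 events:
  event 1 (t=7: SET y = 25): x unchanged
  event 2 (t=12: SET x = 24): x (absent) -> 24
  event 3 (t=13: SET y = 3): x unchanged
  event 4 (t=23: SET y = 1): x unchanged
  event 5 (t=30: SET z = 47): x unchanged
  event 6 (t=38: SET z = -11): x unchanged
  event 7 (t=45: INC z by 2): x unchanged
Final: x = 24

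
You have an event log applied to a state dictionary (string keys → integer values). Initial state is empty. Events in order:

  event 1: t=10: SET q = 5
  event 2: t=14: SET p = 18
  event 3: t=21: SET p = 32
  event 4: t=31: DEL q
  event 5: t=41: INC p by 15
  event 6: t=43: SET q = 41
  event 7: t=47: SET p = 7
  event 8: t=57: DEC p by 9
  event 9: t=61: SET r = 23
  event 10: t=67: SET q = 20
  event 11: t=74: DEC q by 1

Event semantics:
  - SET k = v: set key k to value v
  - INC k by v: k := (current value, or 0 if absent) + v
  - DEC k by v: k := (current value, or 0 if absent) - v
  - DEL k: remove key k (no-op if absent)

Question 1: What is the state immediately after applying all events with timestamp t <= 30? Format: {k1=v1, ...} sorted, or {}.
Apply events with t <= 30 (3 events):
  after event 1 (t=10: SET q = 5): {q=5}
  after event 2 (t=14: SET p = 18): {p=18, q=5}
  after event 3 (t=21: SET p = 32): {p=32, q=5}

Answer: {p=32, q=5}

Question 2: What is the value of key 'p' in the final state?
Answer: -2

Derivation:
Track key 'p' through all 11 events:
  event 1 (t=10: SET q = 5): p unchanged
  event 2 (t=14: SET p = 18): p (absent) -> 18
  event 3 (t=21: SET p = 32): p 18 -> 32
  event 4 (t=31: DEL q): p unchanged
  event 5 (t=41: INC p by 15): p 32 -> 47
  event 6 (t=43: SET q = 41): p unchanged
  event 7 (t=47: SET p = 7): p 47 -> 7
  event 8 (t=57: DEC p by 9): p 7 -> -2
  event 9 (t=61: SET r = 23): p unchanged
  event 10 (t=67: SET q = 20): p unchanged
  event 11 (t=74: DEC q by 1): p unchanged
Final: p = -2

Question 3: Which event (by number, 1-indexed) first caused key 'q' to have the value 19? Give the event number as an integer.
Answer: 11

Derivation:
Looking for first event where q becomes 19:
  event 1: q = 5
  event 2: q = 5
  event 3: q = 5
  event 4: q = (absent)
  event 6: q = 41
  event 7: q = 41
  event 8: q = 41
  event 9: q = 41
  event 10: q = 20
  event 11: q 20 -> 19  <-- first match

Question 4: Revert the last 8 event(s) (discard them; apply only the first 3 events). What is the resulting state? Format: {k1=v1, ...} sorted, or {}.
Answer: {p=32, q=5}

Derivation:
Keep first 3 events (discard last 8):
  after event 1 (t=10: SET q = 5): {q=5}
  after event 2 (t=14: SET p = 18): {p=18, q=5}
  after event 3 (t=21: SET p = 32): {p=32, q=5}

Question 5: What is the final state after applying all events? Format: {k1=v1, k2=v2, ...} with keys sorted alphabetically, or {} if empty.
Answer: {p=-2, q=19, r=23}

Derivation:
  after event 1 (t=10: SET q = 5): {q=5}
  after event 2 (t=14: SET p = 18): {p=18, q=5}
  after event 3 (t=21: SET p = 32): {p=32, q=5}
  after event 4 (t=31: DEL q): {p=32}
  after event 5 (t=41: INC p by 15): {p=47}
  after event 6 (t=43: SET q = 41): {p=47, q=41}
  after event 7 (t=47: SET p = 7): {p=7, q=41}
  after event 8 (t=57: DEC p by 9): {p=-2, q=41}
  after event 9 (t=61: SET r = 23): {p=-2, q=41, r=23}
  after event 10 (t=67: SET q = 20): {p=-2, q=20, r=23}
  after event 11 (t=74: DEC q by 1): {p=-2, q=19, r=23}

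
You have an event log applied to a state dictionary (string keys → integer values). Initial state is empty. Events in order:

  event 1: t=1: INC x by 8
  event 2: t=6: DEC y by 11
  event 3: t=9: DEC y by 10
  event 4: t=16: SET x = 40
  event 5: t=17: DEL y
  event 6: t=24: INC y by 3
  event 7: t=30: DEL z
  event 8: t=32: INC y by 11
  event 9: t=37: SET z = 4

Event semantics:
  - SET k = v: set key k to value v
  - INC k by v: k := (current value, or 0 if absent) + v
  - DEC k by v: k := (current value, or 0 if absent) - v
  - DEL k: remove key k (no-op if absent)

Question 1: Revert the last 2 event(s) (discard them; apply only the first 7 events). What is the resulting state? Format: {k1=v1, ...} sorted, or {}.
Keep first 7 events (discard last 2):
  after event 1 (t=1: INC x by 8): {x=8}
  after event 2 (t=6: DEC y by 11): {x=8, y=-11}
  after event 3 (t=9: DEC y by 10): {x=8, y=-21}
  after event 4 (t=16: SET x = 40): {x=40, y=-21}
  after event 5 (t=17: DEL y): {x=40}
  after event 6 (t=24: INC y by 3): {x=40, y=3}
  after event 7 (t=30: DEL z): {x=40, y=3}

Answer: {x=40, y=3}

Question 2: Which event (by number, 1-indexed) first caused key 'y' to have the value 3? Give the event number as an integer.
Answer: 6

Derivation:
Looking for first event where y becomes 3:
  event 2: y = -11
  event 3: y = -21
  event 4: y = -21
  event 5: y = (absent)
  event 6: y (absent) -> 3  <-- first match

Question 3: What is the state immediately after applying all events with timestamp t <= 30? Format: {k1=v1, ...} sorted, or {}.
Answer: {x=40, y=3}

Derivation:
Apply events with t <= 30 (7 events):
  after event 1 (t=1: INC x by 8): {x=8}
  after event 2 (t=6: DEC y by 11): {x=8, y=-11}
  after event 3 (t=9: DEC y by 10): {x=8, y=-21}
  after event 4 (t=16: SET x = 40): {x=40, y=-21}
  after event 5 (t=17: DEL y): {x=40}
  after event 6 (t=24: INC y by 3): {x=40, y=3}
  after event 7 (t=30: DEL z): {x=40, y=3}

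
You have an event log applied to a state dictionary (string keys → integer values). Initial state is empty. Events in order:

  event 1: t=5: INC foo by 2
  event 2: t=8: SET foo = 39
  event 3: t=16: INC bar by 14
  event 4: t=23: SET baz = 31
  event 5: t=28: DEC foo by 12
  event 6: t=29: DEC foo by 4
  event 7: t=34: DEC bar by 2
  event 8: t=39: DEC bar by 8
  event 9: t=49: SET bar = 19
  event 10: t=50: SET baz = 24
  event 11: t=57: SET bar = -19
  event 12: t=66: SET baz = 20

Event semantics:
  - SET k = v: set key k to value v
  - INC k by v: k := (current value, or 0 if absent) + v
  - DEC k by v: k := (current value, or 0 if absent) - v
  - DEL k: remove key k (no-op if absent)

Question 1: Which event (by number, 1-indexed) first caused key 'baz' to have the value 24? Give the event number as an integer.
Answer: 10

Derivation:
Looking for first event where baz becomes 24:
  event 4: baz = 31
  event 5: baz = 31
  event 6: baz = 31
  event 7: baz = 31
  event 8: baz = 31
  event 9: baz = 31
  event 10: baz 31 -> 24  <-- first match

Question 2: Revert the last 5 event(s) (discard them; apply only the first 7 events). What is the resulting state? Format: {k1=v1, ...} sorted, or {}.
Answer: {bar=12, baz=31, foo=23}

Derivation:
Keep first 7 events (discard last 5):
  after event 1 (t=5: INC foo by 2): {foo=2}
  after event 2 (t=8: SET foo = 39): {foo=39}
  after event 3 (t=16: INC bar by 14): {bar=14, foo=39}
  after event 4 (t=23: SET baz = 31): {bar=14, baz=31, foo=39}
  after event 5 (t=28: DEC foo by 12): {bar=14, baz=31, foo=27}
  after event 6 (t=29: DEC foo by 4): {bar=14, baz=31, foo=23}
  after event 7 (t=34: DEC bar by 2): {bar=12, baz=31, foo=23}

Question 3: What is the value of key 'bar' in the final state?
Answer: -19

Derivation:
Track key 'bar' through all 12 events:
  event 1 (t=5: INC foo by 2): bar unchanged
  event 2 (t=8: SET foo = 39): bar unchanged
  event 3 (t=16: INC bar by 14): bar (absent) -> 14
  event 4 (t=23: SET baz = 31): bar unchanged
  event 5 (t=28: DEC foo by 12): bar unchanged
  event 6 (t=29: DEC foo by 4): bar unchanged
  event 7 (t=34: DEC bar by 2): bar 14 -> 12
  event 8 (t=39: DEC bar by 8): bar 12 -> 4
  event 9 (t=49: SET bar = 19): bar 4 -> 19
  event 10 (t=50: SET baz = 24): bar unchanged
  event 11 (t=57: SET bar = -19): bar 19 -> -19
  event 12 (t=66: SET baz = 20): bar unchanged
Final: bar = -19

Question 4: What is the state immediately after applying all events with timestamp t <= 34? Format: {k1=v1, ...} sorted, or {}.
Apply events with t <= 34 (7 events):
  after event 1 (t=5: INC foo by 2): {foo=2}
  after event 2 (t=8: SET foo = 39): {foo=39}
  after event 3 (t=16: INC bar by 14): {bar=14, foo=39}
  after event 4 (t=23: SET baz = 31): {bar=14, baz=31, foo=39}
  after event 5 (t=28: DEC foo by 12): {bar=14, baz=31, foo=27}
  after event 6 (t=29: DEC foo by 4): {bar=14, baz=31, foo=23}
  after event 7 (t=34: DEC bar by 2): {bar=12, baz=31, foo=23}

Answer: {bar=12, baz=31, foo=23}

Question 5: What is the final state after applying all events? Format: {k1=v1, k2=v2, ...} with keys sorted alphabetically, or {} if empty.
  after event 1 (t=5: INC foo by 2): {foo=2}
  after event 2 (t=8: SET foo = 39): {foo=39}
  after event 3 (t=16: INC bar by 14): {bar=14, foo=39}
  after event 4 (t=23: SET baz = 31): {bar=14, baz=31, foo=39}
  after event 5 (t=28: DEC foo by 12): {bar=14, baz=31, foo=27}
  after event 6 (t=29: DEC foo by 4): {bar=14, baz=31, foo=23}
  after event 7 (t=34: DEC bar by 2): {bar=12, baz=31, foo=23}
  after event 8 (t=39: DEC bar by 8): {bar=4, baz=31, foo=23}
  after event 9 (t=49: SET bar = 19): {bar=19, baz=31, foo=23}
  after event 10 (t=50: SET baz = 24): {bar=19, baz=24, foo=23}
  after event 11 (t=57: SET bar = -19): {bar=-19, baz=24, foo=23}
  after event 12 (t=66: SET baz = 20): {bar=-19, baz=20, foo=23}

Answer: {bar=-19, baz=20, foo=23}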